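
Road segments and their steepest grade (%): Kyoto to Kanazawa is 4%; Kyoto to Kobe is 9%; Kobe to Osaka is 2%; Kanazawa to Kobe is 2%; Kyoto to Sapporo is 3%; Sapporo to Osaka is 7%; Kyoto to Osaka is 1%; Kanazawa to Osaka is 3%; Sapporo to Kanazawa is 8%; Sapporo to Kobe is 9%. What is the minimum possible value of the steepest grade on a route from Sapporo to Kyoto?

Some routes from Sapporo to Kyoto:
Sapporo-Kanazawa-Kyoto: max(8, 4) = 8
Sapporo-Osaka-Kanazawa-Kyoto: max(7, 3, 4) = 7
Sapporo-Osaka-Kobe-Kanazawa-Kyoto: max(7, 2, 2, 4) = 7
Sapporo-Osaka-Kyoto: max(7, 1) = 7
Sapporo-Kyoto: max(3) = 3
Smallest bottleneck: 3%.

3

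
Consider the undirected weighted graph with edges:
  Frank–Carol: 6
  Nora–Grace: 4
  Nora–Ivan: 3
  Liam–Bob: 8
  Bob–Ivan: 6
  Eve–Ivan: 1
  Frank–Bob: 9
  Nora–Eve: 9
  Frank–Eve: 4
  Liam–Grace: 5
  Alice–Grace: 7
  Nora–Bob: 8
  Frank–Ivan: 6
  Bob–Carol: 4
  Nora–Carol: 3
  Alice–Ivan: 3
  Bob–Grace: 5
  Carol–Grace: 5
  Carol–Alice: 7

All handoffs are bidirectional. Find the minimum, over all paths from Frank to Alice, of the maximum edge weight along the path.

4

Comparing a few candidate routes:
Frank→Ivan→Alice: max(6, 3) = 6
Frank→Carol→Nora→Ivan→Alice: max(6, 3, 3, 3) = 6
Frank→Carol→Bob→Grace→Nora→Ivan→Alice: max(6, 4, 5, 4, 3, 3) = 6
Frank→Carol→Bob→Ivan→Alice: max(6, 4, 6, 3) = 6
Frank→Eve→Ivan→Alice: max(4, 1, 3) = 4
Best route has worst link 4.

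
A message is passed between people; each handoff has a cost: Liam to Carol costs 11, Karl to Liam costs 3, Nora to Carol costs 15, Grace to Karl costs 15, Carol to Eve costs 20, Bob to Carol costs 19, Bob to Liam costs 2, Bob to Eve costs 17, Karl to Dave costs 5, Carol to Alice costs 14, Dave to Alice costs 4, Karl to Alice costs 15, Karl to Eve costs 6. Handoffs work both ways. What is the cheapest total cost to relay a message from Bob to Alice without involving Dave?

A few of the Bob→Alice routes:
Bob-Liam-Carol-Alice: 2 + 11 + 14 = 27
Bob-Carol-Alice: 19 + 14 = 33
Bob-Liam-Karl-Alice: 2 + 3 + 15 = 20
Best route has total 20.

20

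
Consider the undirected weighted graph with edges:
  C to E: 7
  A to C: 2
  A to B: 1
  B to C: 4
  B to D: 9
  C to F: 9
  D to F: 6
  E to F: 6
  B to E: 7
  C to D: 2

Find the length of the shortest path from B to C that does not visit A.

4

Comparing a few candidate routes:
B → E → C: 7 + 7 = 14
B → E → F → D → C: 7 + 6 + 6 + 2 = 21
B → C: 4
B → D → C: 9 + 2 = 11
B → E → F → C: 7 + 6 + 9 = 22
Shortest: 4.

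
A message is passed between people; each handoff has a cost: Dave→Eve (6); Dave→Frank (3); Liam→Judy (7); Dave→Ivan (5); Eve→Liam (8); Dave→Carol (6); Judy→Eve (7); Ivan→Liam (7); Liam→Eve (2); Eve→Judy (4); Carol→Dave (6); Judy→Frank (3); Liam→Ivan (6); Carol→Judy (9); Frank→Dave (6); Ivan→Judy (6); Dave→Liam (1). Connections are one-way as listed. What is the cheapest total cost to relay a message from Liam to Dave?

Routes from Liam to Dave:
Liam→Eve→Judy→Frank→Dave: 2 + 4 + 3 + 6 = 15
Liam→Judy→Frank→Dave: 7 + 3 + 6 = 16
Liam→Ivan→Judy→Frank→Dave: 6 + 6 + 3 + 6 = 21
Best route has total 15.

15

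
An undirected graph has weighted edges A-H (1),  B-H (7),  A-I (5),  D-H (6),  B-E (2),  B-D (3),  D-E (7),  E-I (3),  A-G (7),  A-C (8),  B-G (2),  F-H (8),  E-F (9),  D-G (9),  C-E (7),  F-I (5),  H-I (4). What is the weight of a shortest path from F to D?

13

Some routes from F to D:
F→E→B→D: 9 + 2 + 3 = 14
F→I→E→D: 5 + 3 + 7 = 15
F→H→D: 8 + 6 = 14
F→I→E→B→D: 5 + 3 + 2 + 3 = 13
Best route has total 13.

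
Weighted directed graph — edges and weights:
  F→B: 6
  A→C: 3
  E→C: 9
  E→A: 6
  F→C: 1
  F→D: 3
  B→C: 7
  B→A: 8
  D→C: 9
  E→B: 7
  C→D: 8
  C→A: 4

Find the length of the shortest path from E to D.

17

Candidate routes:
E → B → C → D: 7 + 7 + 8 = 22
E → C → D: 9 + 8 = 17
E → B → A → C → D: 7 + 8 + 3 + 8 = 26
E → A → C → D: 6 + 3 + 8 = 17
Best route has total 17.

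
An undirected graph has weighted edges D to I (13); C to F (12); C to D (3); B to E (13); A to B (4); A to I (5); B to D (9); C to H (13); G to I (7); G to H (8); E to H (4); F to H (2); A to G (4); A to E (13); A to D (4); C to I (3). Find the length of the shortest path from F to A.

Some routes from F to A:
F - H - C - D - A: 2 + 13 + 3 + 4 = 22
F - C - I - A: 12 + 3 + 5 = 20
F - H - E - A: 2 + 4 + 13 = 19
F - H - G - A: 2 + 8 + 4 = 14
F - C - D - A: 12 + 3 + 4 = 19
The minimum is 14.

14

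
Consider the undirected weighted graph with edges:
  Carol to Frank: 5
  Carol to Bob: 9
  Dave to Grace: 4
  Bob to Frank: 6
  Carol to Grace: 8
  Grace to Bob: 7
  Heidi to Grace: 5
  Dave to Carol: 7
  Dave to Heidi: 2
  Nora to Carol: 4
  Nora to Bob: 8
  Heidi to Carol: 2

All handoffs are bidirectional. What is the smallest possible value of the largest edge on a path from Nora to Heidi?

4

A few of the Nora→Heidi routes:
Nora -> Carol -> Frank -> Bob -> Grace -> Heidi: max(4, 5, 6, 7, 5) = 7
Nora -> Carol -> Dave -> Grace -> Heidi: max(4, 7, 4, 5) = 7
Nora -> Carol -> Frank -> Bob -> Grace -> Dave -> Heidi: max(4, 5, 6, 7, 4, 2) = 7
Nora -> Carol -> Heidi: max(4, 2) = 4
The minimum achievable maximum is 4.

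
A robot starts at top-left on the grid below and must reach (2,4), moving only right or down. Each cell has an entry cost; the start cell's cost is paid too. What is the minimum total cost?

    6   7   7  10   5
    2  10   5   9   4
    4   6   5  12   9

44

Take (0,0)→(1,0)→(2,0)→(2,1)→(2,2)→(2,3)→(2,4) for a total of 6 + 2 + 4 + 6 + 5 + 12 + 9 = 44.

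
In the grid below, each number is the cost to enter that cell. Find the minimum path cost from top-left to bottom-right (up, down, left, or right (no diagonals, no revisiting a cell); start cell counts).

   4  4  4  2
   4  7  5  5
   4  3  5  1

20

Take (0,0) -> (0,1) -> (0,2) -> (0,3) -> (1,3) -> (2,3) for a total of 4 + 4 + 4 + 2 + 5 + 1 = 20.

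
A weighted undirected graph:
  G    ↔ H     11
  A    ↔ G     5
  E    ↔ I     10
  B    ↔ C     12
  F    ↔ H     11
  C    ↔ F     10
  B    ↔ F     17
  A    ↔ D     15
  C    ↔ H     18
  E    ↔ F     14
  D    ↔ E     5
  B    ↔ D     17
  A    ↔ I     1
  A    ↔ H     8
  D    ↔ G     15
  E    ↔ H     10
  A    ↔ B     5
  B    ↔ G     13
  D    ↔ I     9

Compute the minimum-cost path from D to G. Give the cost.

Comparing a few candidate routes:
D → I → A → G: 9 + 1 + 5 = 15
D → A → G: 15 + 5 = 20
D → G: 15
Best route has total 15.

15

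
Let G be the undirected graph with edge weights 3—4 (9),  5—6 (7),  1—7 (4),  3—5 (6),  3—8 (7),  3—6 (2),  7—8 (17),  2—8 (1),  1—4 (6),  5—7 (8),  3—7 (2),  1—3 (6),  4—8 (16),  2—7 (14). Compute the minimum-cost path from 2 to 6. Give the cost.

A few of the 2→6 routes:
2→8→3→5→6: 1 + 7 + 6 + 7 = 21
2→8→7→3→6: 1 + 17 + 2 + 2 = 22
2→8→3→6: 1 + 7 + 2 = 10
2→7→3→6: 14 + 2 + 2 = 18
Best route has total 10.

10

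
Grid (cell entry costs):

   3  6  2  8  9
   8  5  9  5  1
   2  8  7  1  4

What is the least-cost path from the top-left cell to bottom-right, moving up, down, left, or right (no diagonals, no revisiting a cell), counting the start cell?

29

One optimal route is [0,0] → [0,1] → [0,2] → [0,3] → [1,3] → [1,4] → [2,4].
Its cost is 3 + 6 + 2 + 8 + 5 + 1 + 4 = 29.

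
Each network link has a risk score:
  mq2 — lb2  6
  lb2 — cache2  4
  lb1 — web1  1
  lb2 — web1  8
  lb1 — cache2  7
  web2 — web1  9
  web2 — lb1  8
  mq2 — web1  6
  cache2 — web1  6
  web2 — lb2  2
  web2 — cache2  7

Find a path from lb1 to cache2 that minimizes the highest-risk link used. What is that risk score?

A few of the lb1→cache2 routes:
lb1 → web1 → cache2: max(1, 6) = 6
lb1 → web1 → mq2 → lb2 → cache2: max(1, 6, 6, 4) = 6
lb1 → web1 → mq2 → lb2 → web2 → cache2: max(1, 6, 6, 2, 7) = 7
The minimum achievable maximum is 6.

6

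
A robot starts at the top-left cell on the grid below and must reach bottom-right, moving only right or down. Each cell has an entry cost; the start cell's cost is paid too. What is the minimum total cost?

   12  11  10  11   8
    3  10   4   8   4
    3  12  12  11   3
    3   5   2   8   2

38

One optimal route is r0c0 → r1c0 → r2c0 → r3c0 → r3c1 → r3c2 → r3c3 → r3c4.
Its cost is 12 + 3 + 3 + 3 + 5 + 2 + 8 + 2 = 38.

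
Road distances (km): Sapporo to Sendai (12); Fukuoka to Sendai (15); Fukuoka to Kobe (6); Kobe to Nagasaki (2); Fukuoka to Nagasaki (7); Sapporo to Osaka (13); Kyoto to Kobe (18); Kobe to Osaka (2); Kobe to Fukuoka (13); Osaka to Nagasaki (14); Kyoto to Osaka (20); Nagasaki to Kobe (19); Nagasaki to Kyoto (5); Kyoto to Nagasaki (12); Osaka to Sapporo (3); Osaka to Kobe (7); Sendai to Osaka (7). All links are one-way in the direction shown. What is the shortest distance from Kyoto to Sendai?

Comparing a few candidate routes:
Kyoto → Osaka → Sapporo → Sendai: 20 + 3 + 12 = 35
Kyoto → Nagasaki → Kobe → Osaka → Sapporo → Sendai: 12 + 19 + 2 + 3 + 12 = 48
Kyoto → Kobe → Fukuoka → Sendai: 18 + 13 + 15 = 46
Kyoto → Kobe → Osaka → Sapporo → Sendai: 18 + 2 + 3 + 12 = 35
Best route has total 35 km.

35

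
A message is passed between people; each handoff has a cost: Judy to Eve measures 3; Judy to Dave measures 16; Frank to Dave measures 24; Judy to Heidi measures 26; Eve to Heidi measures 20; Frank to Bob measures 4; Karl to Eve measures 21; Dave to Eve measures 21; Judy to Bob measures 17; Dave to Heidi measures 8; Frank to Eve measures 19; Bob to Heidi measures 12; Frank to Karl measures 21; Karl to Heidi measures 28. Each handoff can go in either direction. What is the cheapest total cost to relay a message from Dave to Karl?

Some routes from Dave to Karl:
Dave-Judy-Eve-Karl: 16 + 3 + 21 = 40
Dave-Heidi-Bob-Frank-Karl: 8 + 12 + 4 + 21 = 45
Dave-Frank-Karl: 24 + 21 = 45
Dave-Heidi-Eve-Karl: 8 + 20 + 21 = 49
Dave-Heidi-Karl: 8 + 28 = 36
Dave-Eve-Karl: 21 + 21 = 42
The minimum is 36.

36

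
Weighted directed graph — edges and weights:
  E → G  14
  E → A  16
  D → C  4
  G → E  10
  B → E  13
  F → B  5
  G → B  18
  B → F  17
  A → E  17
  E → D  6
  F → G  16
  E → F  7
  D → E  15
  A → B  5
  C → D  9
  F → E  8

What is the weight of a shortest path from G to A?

26

Routes from G to A:
G - E - A: 10 + 16 = 26
G - B - F - E - A: 18 + 17 + 8 + 16 = 59
G - B - E - A: 18 + 13 + 16 = 47
The minimum is 26.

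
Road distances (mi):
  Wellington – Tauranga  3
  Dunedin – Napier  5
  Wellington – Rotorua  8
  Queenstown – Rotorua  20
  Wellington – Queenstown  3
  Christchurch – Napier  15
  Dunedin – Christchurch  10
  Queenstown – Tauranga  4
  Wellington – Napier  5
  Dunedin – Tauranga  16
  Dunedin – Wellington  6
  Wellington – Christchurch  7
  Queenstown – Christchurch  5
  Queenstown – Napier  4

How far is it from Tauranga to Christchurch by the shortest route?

A few of the Tauranga→Christchurch routes:
Tauranga → Wellington → Dunedin → Christchurch: 3 + 6 + 10 = 19
Tauranga → Queenstown → Wellington → Christchurch: 4 + 3 + 7 = 14
Tauranga → Wellington → Christchurch: 3 + 7 = 10
Tauranga → Wellington → Queenstown → Christchurch: 3 + 3 + 5 = 11
Tauranga → Queenstown → Christchurch: 4 + 5 = 9
Tauranga → Wellington → Napier → Queenstown → Christchurch: 3 + 5 + 4 + 5 = 17
Shortest: 9 mi.

9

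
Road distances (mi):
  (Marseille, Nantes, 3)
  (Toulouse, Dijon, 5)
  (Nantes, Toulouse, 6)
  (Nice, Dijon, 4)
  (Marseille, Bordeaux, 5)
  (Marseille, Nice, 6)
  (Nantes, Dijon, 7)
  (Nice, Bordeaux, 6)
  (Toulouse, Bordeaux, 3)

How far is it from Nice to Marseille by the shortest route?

Checking several routes:
Nice → Marseille: 6
Nice → Bordeaux → Toulouse → Nantes → Marseille: 6 + 3 + 6 + 3 = 18
Nice → Bordeaux → Marseille: 6 + 5 = 11
Nice → Dijon → Nantes → Marseille: 4 + 7 + 3 = 14
Nice → Dijon → Toulouse → Bordeaux → Marseille: 4 + 5 + 3 + 5 = 17
The minimum is 6 mi.

6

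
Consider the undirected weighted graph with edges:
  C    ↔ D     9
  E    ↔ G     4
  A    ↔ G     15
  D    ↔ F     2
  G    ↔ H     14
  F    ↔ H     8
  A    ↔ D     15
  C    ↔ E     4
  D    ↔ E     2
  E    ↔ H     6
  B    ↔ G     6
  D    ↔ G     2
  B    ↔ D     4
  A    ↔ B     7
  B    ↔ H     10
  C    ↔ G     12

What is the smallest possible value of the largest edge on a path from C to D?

4

Comparing a few candidate routes:
C→E→D: max(4, 2) = 4
C→E→G→B→D: max(4, 4, 6, 4) = 6
C→E→H→F→D: max(4, 6, 8, 2) = 8
C→E→G→D: max(4, 4, 2) = 4
Smallest bottleneck: 4.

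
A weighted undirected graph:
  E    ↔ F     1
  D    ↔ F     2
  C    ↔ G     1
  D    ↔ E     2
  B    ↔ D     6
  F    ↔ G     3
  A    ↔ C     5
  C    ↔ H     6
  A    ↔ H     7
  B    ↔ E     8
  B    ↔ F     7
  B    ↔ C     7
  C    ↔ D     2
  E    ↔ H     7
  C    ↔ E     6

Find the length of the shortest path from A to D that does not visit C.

Paths from A to D avoiding C:
A -> H -> E -> D: 7 + 7 + 2 = 16
A -> H -> E -> B -> D: 7 + 7 + 8 + 6 = 28
A -> H -> E -> B -> F -> D: 7 + 7 + 8 + 7 + 2 = 31
A -> H -> E -> F -> D: 7 + 7 + 1 + 2 = 17
A -> H -> E -> F -> B -> D: 7 + 7 + 1 + 7 + 6 = 28
Shortest: 16.

16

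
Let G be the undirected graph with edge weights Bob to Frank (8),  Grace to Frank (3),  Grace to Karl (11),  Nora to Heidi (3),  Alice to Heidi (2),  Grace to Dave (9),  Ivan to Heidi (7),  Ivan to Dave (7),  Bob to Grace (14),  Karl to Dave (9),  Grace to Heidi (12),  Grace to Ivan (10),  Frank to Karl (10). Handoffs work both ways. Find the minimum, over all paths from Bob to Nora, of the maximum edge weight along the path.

9

Some routes from Bob to Nora:
Bob→Frank→Karl→Dave→Ivan→Heidi→Nora: max(8, 10, 9, 7, 7, 3) = 10
Bob→Frank→Grace→Dave→Ivan→Heidi→Nora: max(8, 3, 9, 7, 7, 3) = 9
Bob→Frank→Grace→Ivan→Heidi→Nora: max(8, 3, 10, 7, 3) = 10
Bob→Frank→Karl→Dave→Grace→Ivan→Heidi→Nora: max(8, 10, 9, 9, 10, 7, 3) = 10
The minimum achievable maximum is 9.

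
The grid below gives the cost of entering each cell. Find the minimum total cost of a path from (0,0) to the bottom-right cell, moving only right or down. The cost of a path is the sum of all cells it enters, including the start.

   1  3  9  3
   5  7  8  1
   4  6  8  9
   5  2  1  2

Path (0,0) (1,0) (2,0) (3,0) (3,1) (3,2) (3,3): 1 + 5 + 4 + 5 + 2 + 1 + 2 = 20.

20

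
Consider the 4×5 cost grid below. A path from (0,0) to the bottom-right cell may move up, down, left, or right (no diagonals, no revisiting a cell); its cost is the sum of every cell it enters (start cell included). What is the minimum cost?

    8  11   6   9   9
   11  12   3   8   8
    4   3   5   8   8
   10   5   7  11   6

Take r0c0 → r1c0 → r2c0 → r2c1 → r2c2 → r2c3 → r2c4 → r3c4 for a total of 8 + 11 + 4 + 3 + 5 + 8 + 8 + 6 = 53.

53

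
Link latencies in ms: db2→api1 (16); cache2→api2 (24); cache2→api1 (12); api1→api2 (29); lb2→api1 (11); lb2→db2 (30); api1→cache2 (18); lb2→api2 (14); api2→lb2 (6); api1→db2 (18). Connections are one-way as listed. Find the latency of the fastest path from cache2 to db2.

Paths from cache2 to db2:
cache2-api1-api2-lb2-db2: 12 + 29 + 6 + 30 = 77
cache2-api2-lb2-db2: 24 + 6 + 30 = 60
cache2-api2-lb2-api1-db2: 24 + 6 + 11 + 18 = 59
cache2-api1-db2: 12 + 18 = 30
Shortest: 30 ms.

30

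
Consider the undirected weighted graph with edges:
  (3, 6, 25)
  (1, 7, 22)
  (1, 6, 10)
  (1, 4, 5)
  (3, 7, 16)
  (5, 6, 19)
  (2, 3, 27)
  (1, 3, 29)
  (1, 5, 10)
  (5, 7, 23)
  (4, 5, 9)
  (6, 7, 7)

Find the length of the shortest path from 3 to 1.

29

Checking several routes:
3 - 7 - 6 - 5 - 1: 16 + 7 + 19 + 10 = 52
3 - 6 - 1: 25 + 10 = 35
3 - 7 - 6 - 1: 16 + 7 + 10 = 33
3 - 7 - 5 - 1: 16 + 23 + 10 = 49
3 - 7 - 1: 16 + 22 = 38
3 - 1: 29
Shortest: 29.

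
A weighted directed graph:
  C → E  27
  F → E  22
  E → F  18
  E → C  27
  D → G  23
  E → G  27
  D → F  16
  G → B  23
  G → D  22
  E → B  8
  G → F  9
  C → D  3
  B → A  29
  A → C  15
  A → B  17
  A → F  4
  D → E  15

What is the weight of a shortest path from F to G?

Paths from F to G:
F → E → C → D → G: 22 + 27 + 3 + 23 = 75
F → E → G: 22 + 27 = 49
F → E → B → A → C → D → G: 22 + 8 + 29 + 15 + 3 + 23 = 100
Shortest: 49.

49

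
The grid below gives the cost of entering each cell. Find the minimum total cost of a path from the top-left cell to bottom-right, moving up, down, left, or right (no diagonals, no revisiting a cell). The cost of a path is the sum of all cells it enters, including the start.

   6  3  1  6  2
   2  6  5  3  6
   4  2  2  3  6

25

One optimal route is r0c0 -> r1c0 -> r2c0 -> r2c1 -> r2c2 -> r2c3 -> r2c4.
Its cost is 6 + 2 + 4 + 2 + 2 + 3 + 6 = 25.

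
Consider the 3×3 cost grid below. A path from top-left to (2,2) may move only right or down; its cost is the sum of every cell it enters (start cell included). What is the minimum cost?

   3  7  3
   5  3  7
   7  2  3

16

One optimal route is [0,0]→[1,0]→[1,1]→[2,1]→[2,2].
Its cost is 3 + 5 + 3 + 2 + 3 = 16.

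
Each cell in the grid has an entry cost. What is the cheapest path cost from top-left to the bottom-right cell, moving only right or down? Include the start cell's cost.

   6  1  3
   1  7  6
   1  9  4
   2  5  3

One optimal route is (0,0) (1,0) (2,0) (3,0) (3,1) (3,2).
Its cost is 6 + 1 + 1 + 2 + 5 + 3 = 18.
For comparison, the top-then-right route costs 23.

18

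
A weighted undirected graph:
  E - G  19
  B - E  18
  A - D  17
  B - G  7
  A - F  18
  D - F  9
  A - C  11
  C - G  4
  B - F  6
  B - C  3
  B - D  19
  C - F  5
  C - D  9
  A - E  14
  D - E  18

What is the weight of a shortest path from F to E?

24

Comparing a few candidate routes:
F→D→E: 9 + 18 = 27
F→C→G→E: 5 + 4 + 19 = 28
F→B→E: 6 + 18 = 24
F→C→B→E: 5 + 3 + 18 = 26
Shortest: 24.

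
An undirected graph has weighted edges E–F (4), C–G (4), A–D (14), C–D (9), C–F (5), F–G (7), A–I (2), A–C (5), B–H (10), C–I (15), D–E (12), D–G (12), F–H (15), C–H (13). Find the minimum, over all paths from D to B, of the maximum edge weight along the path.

Some routes from D to B:
D - G - F - C - H - B: max(12, 7, 5, 13, 10) = 13
D - G - C - H - B: max(12, 4, 13, 10) = 13
D - E - F - C - H - B: max(12, 4, 5, 13, 10) = 13
Best route has worst link 13.

13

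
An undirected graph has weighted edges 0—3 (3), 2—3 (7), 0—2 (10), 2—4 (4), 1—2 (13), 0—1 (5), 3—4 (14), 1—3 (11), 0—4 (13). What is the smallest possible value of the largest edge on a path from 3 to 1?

A few of the 3→1 routes:
3-2-1: max(7, 13) = 13
3-1: max(11) = 11
3-2-0-1: max(7, 10, 5) = 10
3-0-1: max(3, 5) = 5
3-0-2-1: max(3, 10, 13) = 13
3-0-4-2-1: max(3, 13, 4, 13) = 13
Smallest bottleneck: 5.

5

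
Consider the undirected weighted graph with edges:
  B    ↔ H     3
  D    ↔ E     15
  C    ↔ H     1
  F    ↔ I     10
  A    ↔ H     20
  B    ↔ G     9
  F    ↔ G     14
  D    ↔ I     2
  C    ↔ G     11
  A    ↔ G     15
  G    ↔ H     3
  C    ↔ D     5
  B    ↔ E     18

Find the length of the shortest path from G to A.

15

A few of the G→A routes:
G -> A: 15
G -> F -> I -> D -> C -> H -> A: 14 + 10 + 2 + 5 + 1 + 20 = 52
G -> C -> H -> A: 11 + 1 + 20 = 32
G -> B -> H -> A: 9 + 3 + 20 = 32
G -> H -> A: 3 + 20 = 23
Best route has total 15.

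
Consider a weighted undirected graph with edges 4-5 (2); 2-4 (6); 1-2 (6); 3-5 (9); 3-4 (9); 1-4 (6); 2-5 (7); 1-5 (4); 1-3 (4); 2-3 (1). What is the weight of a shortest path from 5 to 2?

7

Some routes from 5 to 2:
5 - 1 - 3 - 2: 4 + 4 + 1 = 9
5 - 3 - 2: 9 + 1 = 10
5 - 1 - 2: 4 + 6 = 10
5 - 4 - 2: 2 + 6 = 8
5 - 2: 7
Shortest: 7.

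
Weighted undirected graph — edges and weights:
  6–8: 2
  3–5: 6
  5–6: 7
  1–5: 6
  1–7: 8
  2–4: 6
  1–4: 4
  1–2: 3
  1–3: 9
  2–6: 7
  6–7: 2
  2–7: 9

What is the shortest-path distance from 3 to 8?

15

Checking several routes:
3 -> 5 -> 1 -> 7 -> 6 -> 8: 6 + 6 + 8 + 2 + 2 = 24
3 -> 1 -> 7 -> 6 -> 8: 9 + 8 + 2 + 2 = 21
3 -> 1 -> 2 -> 6 -> 8: 9 + 3 + 7 + 2 = 21
3 -> 5 -> 6 -> 8: 6 + 7 + 2 = 15
The minimum is 15.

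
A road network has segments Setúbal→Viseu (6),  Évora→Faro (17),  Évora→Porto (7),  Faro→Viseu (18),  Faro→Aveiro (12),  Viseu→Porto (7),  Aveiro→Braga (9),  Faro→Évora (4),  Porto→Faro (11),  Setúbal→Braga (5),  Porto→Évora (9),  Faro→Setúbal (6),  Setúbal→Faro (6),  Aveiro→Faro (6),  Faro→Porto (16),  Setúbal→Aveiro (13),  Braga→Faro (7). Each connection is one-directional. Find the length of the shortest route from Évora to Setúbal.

23

Candidate routes:
Évora→Faro→Setúbal: 17 + 6 = 23
Évora→Porto→Faro→Setúbal: 7 + 11 + 6 = 24
The minimum is 23.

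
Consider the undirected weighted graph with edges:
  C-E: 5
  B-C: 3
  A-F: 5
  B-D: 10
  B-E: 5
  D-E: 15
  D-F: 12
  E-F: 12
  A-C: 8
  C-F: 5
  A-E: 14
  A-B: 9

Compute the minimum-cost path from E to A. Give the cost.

13

Checking several routes:
E-C-A: 5 + 8 = 13
E-B-C-A: 5 + 3 + 8 = 16
E-C-F-A: 5 + 5 + 5 = 15
E-A: 14
E-B-A: 5 + 9 = 14
The minimum is 13.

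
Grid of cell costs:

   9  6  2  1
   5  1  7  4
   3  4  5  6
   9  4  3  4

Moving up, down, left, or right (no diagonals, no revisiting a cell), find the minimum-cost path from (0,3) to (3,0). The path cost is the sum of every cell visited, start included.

Best path: [0,3] [0,2] [0,1] [1,1] [2,1] [2,0] [3,0]
Cost: 1 + 2 + 6 + 1 + 4 + 3 + 9 = 26

26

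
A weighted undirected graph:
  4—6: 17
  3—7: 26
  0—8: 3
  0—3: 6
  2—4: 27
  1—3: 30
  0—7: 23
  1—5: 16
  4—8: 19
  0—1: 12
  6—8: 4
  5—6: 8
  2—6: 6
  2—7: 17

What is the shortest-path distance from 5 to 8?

12

Comparing a few candidate routes:
5 -> 6 -> 2 -> 7 -> 0 -> 8: 8 + 6 + 17 + 23 + 3 = 57
5 -> 6 -> 8: 8 + 4 = 12
5 -> 6 -> 2 -> 4 -> 8: 8 + 6 + 27 + 19 = 60
5 -> 1 -> 0 -> 8: 16 + 12 + 3 = 31
5 -> 6 -> 4 -> 8: 8 + 17 + 19 = 44
5 -> 1 -> 3 -> 0 -> 8: 16 + 30 + 6 + 3 = 55
Best route has total 12.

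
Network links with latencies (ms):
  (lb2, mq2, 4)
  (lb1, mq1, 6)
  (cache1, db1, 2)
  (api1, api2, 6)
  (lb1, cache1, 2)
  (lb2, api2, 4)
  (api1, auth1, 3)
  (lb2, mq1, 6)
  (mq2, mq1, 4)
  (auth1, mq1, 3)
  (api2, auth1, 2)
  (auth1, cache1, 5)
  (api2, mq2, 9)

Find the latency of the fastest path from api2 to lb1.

A few of the api2→lb1 routes:
api2 → api1 → auth1 → mq1 → lb1: 6 + 3 + 3 + 6 = 18
api2 → auth1 → mq1 → lb1: 2 + 3 + 6 = 11
api2 → lb2 → mq2 → mq1 → lb1: 4 + 4 + 4 + 6 = 18
api2 → lb2 → mq1 → lb1: 4 + 6 + 6 = 16
api2 → auth1 → cache1 → lb1: 2 + 5 + 2 = 9
api2 → api1 → auth1 → cache1 → lb1: 6 + 3 + 5 + 2 = 16
Shortest: 9 ms.

9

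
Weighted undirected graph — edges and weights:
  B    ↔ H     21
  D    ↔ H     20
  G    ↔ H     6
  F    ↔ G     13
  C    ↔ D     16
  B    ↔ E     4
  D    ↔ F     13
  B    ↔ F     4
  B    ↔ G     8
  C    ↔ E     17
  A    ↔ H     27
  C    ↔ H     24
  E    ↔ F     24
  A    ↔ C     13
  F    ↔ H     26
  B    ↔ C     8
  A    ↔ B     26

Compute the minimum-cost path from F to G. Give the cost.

12

Checking several routes:
F→B→H→G: 4 + 21 + 6 = 31
F→B→G: 4 + 8 = 12
F→G: 13
F→D→H→G: 13 + 20 + 6 = 39
F→E→B→G: 24 + 4 + 8 = 36
F→H→G: 26 + 6 = 32
Shortest: 12.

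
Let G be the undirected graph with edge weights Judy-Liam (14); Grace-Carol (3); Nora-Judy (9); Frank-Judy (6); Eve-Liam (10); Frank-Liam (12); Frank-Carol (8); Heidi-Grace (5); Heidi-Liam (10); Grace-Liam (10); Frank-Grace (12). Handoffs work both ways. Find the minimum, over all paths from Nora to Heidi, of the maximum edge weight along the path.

Checking several routes:
Nora - Judy - Frank - Grace - Heidi: max(9, 6, 12, 5) = 12
Nora - Judy - Frank - Liam - Grace - Heidi: max(9, 6, 12, 10, 5) = 12
Nora - Judy - Frank - Carol - Grace - Liam - Heidi: max(9, 6, 8, 3, 10, 10) = 10
Nora - Judy - Frank - Carol - Grace - Heidi: max(9, 6, 8, 3, 5) = 9
Nora - Judy - Frank - Liam - Heidi: max(9, 6, 12, 10) = 12
Smallest bottleneck: 9.

9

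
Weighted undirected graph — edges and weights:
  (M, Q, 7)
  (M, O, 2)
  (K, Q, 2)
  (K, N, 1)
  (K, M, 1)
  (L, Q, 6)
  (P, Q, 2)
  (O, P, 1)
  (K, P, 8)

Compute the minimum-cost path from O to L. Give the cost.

9

A few of the O→L routes:
O → P → Q → L: 1 + 2 + 6 = 9
O → M → K → Q → L: 2 + 1 + 2 + 6 = 11
O → M → Q → L: 2 + 7 + 6 = 15
Shortest: 9.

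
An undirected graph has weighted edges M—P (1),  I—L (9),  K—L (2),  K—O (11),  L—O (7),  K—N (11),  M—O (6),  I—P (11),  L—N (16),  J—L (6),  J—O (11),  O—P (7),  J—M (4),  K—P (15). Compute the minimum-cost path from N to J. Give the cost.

19

A few of the N→J routes:
N-K-P-M-J: 11 + 15 + 1 + 4 = 31
N-K-L-O-M-J: 11 + 2 + 7 + 6 + 4 = 30
N-K-L-J: 11 + 2 + 6 = 19
N-L-J: 16 + 6 = 22
Shortest: 19.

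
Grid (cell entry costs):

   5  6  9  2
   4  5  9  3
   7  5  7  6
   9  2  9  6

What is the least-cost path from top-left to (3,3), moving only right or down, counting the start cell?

Path (0,0) -> (1,0) -> (1,1) -> (2,1) -> (3,1) -> (3,2) -> (3,3): 5 + 4 + 5 + 5 + 2 + 9 + 6 = 36.
For comparison, the top-then-right route costs 37.

36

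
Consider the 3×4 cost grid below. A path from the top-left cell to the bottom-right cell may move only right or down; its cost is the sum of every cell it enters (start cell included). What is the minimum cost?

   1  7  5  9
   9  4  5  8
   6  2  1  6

21

Cheapest: [0,0]→[0,1]→[1,1]→[2,1]→[2,2]→[2,3]
  1 + 7 + 4 + 2 + 1 + 6 = 21
For comparison, the top-then-right route costs 36.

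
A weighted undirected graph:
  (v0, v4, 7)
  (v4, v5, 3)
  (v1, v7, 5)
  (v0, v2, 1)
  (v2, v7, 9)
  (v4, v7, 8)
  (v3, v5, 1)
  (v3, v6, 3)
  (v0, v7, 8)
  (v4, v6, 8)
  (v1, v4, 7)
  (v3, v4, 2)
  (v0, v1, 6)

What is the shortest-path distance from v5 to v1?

10

A few of the v5→v1 routes:
v5 - v4 - v1: 3 + 7 = 10
v5 - v3 - v4 - v1: 1 + 2 + 7 = 10
v5 - v4 - v7 - v1: 3 + 8 + 5 = 16
The minimum is 10.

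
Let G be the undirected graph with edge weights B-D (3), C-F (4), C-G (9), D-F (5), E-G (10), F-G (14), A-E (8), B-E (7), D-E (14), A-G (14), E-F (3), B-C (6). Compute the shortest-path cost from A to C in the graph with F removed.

Checking several routes:
A -> E -> G -> C: 8 + 10 + 9 = 27
A -> E -> B -> C: 8 + 7 + 6 = 21
A -> E -> D -> B -> C: 8 + 14 + 3 + 6 = 31
A -> G -> C: 14 + 9 = 23
Shortest: 21.

21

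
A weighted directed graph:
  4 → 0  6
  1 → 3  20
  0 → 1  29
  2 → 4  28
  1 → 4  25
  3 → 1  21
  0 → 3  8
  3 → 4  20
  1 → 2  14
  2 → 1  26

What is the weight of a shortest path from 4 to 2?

Candidate routes:
4 → 0 → 3 → 1 → 2: 6 + 8 + 21 + 14 = 49
4 → 0 → 1 → 2: 6 + 29 + 14 = 49
Shortest: 49.

49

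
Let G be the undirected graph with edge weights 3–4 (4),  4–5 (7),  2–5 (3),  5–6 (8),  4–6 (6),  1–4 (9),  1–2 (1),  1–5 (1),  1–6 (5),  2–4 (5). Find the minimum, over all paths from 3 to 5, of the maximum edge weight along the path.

Checking several routes:
3-4-2-5: max(4, 5, 3) = 5
3-4-2-1-5: max(4, 5, 1, 1) = 5
3-4-6-1-2-5: max(4, 6, 5, 1, 3) = 6
3-4-6-1-5: max(4, 6, 5, 1) = 6
The minimum achievable maximum is 5.

5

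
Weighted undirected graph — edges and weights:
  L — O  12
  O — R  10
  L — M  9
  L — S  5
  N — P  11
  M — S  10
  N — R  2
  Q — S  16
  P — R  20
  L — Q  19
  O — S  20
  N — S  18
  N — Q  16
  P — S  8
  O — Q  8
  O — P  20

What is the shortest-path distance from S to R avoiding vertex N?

27

Some routes from S to R avoiding N:
S - Q - O - R: 16 + 8 + 10 = 34
S - L - O - R: 5 + 12 + 10 = 27
S - P - R: 8 + 20 = 28
S - O - R: 20 + 10 = 30
The minimum is 27.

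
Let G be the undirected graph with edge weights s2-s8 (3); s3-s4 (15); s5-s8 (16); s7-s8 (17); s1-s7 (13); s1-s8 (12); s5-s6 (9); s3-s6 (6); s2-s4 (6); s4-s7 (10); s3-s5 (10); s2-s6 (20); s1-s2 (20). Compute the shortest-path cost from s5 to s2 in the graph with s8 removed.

Some routes from s5 to s2 avoiding s8:
s5 -> s6 -> s3 -> s4 -> s2: 9 + 6 + 15 + 6 = 36
s5 -> s6 -> s2: 9 + 20 = 29
s5 -> s3 -> s4 -> s2: 10 + 15 + 6 = 31
The minimum is 29.

29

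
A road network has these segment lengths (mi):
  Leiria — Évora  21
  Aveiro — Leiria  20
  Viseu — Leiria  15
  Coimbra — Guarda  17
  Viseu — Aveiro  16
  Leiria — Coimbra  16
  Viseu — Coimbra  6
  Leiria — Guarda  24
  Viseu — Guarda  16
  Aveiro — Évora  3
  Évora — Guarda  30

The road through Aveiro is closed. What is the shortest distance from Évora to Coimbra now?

37

A few of the Évora→Coimbra routes:
Évora→Guarda→Viseu→Coimbra: 30 + 16 + 6 = 52
Évora→Leiria→Viseu→Coimbra: 21 + 15 + 6 = 42
Évora→Guarda→Coimbra: 30 + 17 = 47
Évora→Leiria→Coimbra: 21 + 16 = 37
Évora→Leiria→Guarda→Coimbra: 21 + 24 + 17 = 62
Best route has total 37 mi.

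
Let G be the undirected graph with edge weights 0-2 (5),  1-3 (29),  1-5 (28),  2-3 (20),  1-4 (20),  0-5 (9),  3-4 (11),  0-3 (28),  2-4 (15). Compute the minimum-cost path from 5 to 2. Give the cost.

14

Comparing a few candidate routes:
5 → 0 → 2: 9 + 5 = 14
5 → 1 → 4 → 2: 28 + 20 + 15 = 63
5 → 0 → 3 → 2: 9 + 28 + 20 = 57
5 → 0 → 3 → 4 → 2: 9 + 28 + 11 + 15 = 63
The minimum is 14.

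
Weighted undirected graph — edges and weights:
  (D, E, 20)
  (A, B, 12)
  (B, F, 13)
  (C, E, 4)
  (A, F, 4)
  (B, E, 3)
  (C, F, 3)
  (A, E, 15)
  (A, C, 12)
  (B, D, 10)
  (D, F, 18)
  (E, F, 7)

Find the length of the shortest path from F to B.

10

Comparing a few candidate routes:
F-E-B: 7 + 3 = 10
F-B: 13
F-A-B: 4 + 12 = 16
F-C-E-B: 3 + 4 + 3 = 10
The minimum is 10.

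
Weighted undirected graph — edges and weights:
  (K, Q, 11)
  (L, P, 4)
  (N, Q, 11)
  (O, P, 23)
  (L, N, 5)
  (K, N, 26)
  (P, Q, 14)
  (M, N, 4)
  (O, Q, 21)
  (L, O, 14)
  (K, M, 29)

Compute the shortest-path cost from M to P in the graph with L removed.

Some routes from M to P avoiding L:
M-N-Q-P: 4 + 11 + 14 = 29
M-N-K-Q-P: 4 + 26 + 11 + 14 = 55
M-K-Q-P: 29 + 11 + 14 = 54
Shortest: 29.

29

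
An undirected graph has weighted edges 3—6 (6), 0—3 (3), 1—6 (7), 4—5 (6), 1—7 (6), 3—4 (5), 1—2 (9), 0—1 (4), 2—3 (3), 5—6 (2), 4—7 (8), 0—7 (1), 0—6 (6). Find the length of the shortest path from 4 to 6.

8

Checking several routes:
4 - 7 - 0 - 6: 8 + 1 + 6 = 15
4 - 5 - 6: 6 + 2 = 8
4 - 3 - 6: 5 + 6 = 11
4 - 3 - 0 - 6: 5 + 3 + 6 = 14
The minimum is 8.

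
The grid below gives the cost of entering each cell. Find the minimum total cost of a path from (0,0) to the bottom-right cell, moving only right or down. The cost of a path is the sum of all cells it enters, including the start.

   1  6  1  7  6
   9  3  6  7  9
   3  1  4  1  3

Best path: [0,0] → [0,1] → [1,1] → [2,1] → [2,2] → [2,3] → [2,4]
Cost: 1 + 6 + 3 + 1 + 4 + 1 + 3 = 19
(Top row then right column would cost 33.)

19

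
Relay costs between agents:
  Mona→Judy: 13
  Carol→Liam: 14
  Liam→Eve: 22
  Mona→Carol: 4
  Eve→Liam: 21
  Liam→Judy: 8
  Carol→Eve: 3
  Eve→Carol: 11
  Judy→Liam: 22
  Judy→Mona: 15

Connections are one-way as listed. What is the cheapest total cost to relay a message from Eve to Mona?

Candidate routes:
Eve → Carol → Liam → Judy → Mona: 11 + 14 + 8 + 15 = 48
Eve → Liam → Judy → Mona: 21 + 8 + 15 = 44
Best route has total 44.

44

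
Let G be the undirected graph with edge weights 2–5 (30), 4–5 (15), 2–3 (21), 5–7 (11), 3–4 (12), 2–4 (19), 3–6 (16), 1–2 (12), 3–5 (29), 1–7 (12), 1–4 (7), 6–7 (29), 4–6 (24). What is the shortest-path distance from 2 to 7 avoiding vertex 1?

41

Some routes from 2 to 7 avoiding 1:
2 -> 5 -> 7: 30 + 11 = 41
2 -> 3 -> 4 -> 5 -> 7: 21 + 12 + 15 + 11 = 59
2 -> 4 -> 5 -> 7: 19 + 15 + 11 = 45
Best route has total 41.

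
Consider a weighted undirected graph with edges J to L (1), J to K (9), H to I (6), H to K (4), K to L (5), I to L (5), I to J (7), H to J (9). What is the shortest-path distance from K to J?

Comparing a few candidate routes:
K-L-I-J: 5 + 5 + 7 = 17
K-L-J: 5 + 1 = 6
K-H-J: 4 + 9 = 13
K-J: 9
K-H-I-L-J: 4 + 6 + 5 + 1 = 16
Shortest: 6.

6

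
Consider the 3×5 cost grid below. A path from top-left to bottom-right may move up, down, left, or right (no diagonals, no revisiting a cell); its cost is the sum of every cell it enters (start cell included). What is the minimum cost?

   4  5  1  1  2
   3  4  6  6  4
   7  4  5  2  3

Take r0c0 -> r0c1 -> r0c2 -> r0c3 -> r0c4 -> r1c4 -> r2c4 for a total of 4 + 5 + 1 + 1 + 2 + 4 + 3 = 20.

20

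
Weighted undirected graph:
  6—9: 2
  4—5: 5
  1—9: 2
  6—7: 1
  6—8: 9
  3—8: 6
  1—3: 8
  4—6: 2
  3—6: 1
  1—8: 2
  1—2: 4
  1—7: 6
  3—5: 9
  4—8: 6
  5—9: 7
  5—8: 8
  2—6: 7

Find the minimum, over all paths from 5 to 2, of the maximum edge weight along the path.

5

A few of the 5→2 routes:
5-4-8-3-6-9-1-2: max(5, 6, 6, 1, 2, 2, 4) = 6
5-4-8-1-2: max(5, 6, 2, 4) = 6
5-4-6-7-1-2: max(5, 2, 1, 6, 4) = 6
5-4-6-3-8-1-2: max(5, 2, 1, 6, 2, 4) = 6
5-4-6-9-1-2: max(5, 2, 2, 2, 4) = 5
5-4-8-3-6-7-1-2: max(5, 6, 6, 1, 1, 6, 4) = 6
Smallest bottleneck: 5.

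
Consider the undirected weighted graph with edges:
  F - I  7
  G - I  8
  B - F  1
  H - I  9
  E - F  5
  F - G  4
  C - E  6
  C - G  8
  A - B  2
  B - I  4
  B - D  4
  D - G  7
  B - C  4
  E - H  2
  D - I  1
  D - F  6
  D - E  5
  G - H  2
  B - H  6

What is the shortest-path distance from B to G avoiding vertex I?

A few of the B→G routes:
B→F→G: 1 + 4 = 5
B→H→G: 6 + 2 = 8
B→F→E→H→G: 1 + 5 + 2 + 2 = 10
Best route has total 5.

5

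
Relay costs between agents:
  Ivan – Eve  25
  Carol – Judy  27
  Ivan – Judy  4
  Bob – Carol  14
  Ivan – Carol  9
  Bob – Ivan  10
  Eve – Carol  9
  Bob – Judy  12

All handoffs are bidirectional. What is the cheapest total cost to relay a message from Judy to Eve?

22

Checking several routes:
Judy-Bob-Carol-Eve: 12 + 14 + 9 = 35
Judy-Ivan-Carol-Eve: 4 + 9 + 9 = 22
Judy-Ivan-Eve: 4 + 25 = 29
Shortest: 22.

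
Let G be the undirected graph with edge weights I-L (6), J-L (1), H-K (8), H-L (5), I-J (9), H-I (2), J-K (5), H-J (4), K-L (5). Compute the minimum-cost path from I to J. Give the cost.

6

Some routes from I to J:
I - H - J: 2 + 4 = 6
I - L - J: 6 + 1 = 7
I - H - K - J: 2 + 8 + 5 = 15
I - H - L - J: 2 + 5 + 1 = 8
I - J: 9
The minimum is 6.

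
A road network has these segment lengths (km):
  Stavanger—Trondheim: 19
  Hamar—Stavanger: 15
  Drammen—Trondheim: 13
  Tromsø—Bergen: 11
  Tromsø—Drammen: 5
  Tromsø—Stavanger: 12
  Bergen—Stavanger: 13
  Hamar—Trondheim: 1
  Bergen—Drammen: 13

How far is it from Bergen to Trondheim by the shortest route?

Some routes from Bergen to Trondheim:
Bergen -> Stavanger -> Hamar -> Trondheim: 13 + 15 + 1 = 29
Bergen -> Tromsø -> Stavanger -> Hamar -> Trondheim: 11 + 12 + 15 + 1 = 39
Bergen -> Stavanger -> Trondheim: 13 + 19 = 32
Bergen -> Tromsø -> Drammen -> Trondheim: 11 + 5 + 13 = 29
Bergen -> Drammen -> Trondheim: 13 + 13 = 26
Shortest: 26 km.

26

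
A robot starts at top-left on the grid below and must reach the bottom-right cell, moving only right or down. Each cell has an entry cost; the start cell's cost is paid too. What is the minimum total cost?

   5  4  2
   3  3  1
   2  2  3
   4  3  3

18

One optimal route is [0,0] -> [0,1] -> [0,2] -> [1,2] -> [2,2] -> [3,2].
Its cost is 5 + 4 + 2 + 1 + 3 + 3 = 18.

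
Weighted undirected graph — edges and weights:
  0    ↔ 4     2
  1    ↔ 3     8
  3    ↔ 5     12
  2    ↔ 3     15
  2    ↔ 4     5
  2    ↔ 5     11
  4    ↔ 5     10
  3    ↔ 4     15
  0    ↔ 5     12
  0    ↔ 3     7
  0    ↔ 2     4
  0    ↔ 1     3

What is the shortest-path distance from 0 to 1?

Some routes from 0 to 1:
0 → 1: 3
0 → 4 → 3 → 1: 2 + 15 + 8 = 25
0 → 2 → 3 → 1: 4 + 15 + 8 = 27
0 → 3 → 1: 7 + 8 = 15
0 → 4 → 2 → 3 → 1: 2 + 5 + 15 + 8 = 30
The minimum is 3.

3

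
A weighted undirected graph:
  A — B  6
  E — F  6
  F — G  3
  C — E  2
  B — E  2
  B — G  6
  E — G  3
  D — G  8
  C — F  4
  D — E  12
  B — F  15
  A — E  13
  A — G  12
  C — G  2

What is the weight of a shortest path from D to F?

11

A few of the D→F routes:
D - G - C - F: 8 + 2 + 4 = 14
D - G - F: 8 + 3 = 11
D - G - E - F: 8 + 3 + 6 = 17
Best route has total 11.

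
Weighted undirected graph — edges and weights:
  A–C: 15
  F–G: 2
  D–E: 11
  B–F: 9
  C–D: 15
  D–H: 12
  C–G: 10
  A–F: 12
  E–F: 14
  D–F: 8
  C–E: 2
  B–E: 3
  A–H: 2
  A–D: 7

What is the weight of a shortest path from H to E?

A few of the H→E routes:
H → A → C → E: 2 + 15 + 2 = 19
H → D → E: 12 + 11 = 23
H → A → D → E: 2 + 7 + 11 = 20
H → A → F → B → E: 2 + 12 + 9 + 3 = 26
H → A → D → C → E: 2 + 7 + 15 + 2 = 26
Shortest: 19.

19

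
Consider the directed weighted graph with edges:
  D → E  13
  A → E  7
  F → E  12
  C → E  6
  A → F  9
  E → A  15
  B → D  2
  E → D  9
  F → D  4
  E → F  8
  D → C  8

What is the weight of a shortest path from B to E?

15

Routes from B to E:
B -> D -> C -> E: 2 + 8 + 6 = 16
B -> D -> E: 2 + 13 = 15
Best route has total 15.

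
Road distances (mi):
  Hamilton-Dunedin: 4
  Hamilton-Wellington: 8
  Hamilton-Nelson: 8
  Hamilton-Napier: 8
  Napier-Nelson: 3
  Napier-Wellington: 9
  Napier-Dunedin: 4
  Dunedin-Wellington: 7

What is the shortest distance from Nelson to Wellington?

Some routes from Nelson to Wellington:
Nelson → Hamilton → Wellington: 8 + 8 = 16
Nelson → Napier → Wellington: 3 + 9 = 12
Nelson → Hamilton → Dunedin → Wellington: 8 + 4 + 7 = 19
Nelson → Napier → Dunedin → Hamilton → Wellington: 3 + 4 + 4 + 8 = 19
Nelson → Napier → Dunedin → Wellington: 3 + 4 + 7 = 14
Nelson → Napier → Hamilton → Wellington: 3 + 8 + 8 = 19
Shortest: 12 mi.

12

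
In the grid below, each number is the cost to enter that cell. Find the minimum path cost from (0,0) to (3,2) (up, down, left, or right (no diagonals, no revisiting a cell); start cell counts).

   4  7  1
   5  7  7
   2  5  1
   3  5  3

Take [0,0] → [1,0] → [2,0] → [2,1] → [2,2] → [3,2] for a total of 4 + 5 + 2 + 5 + 1 + 3 = 20.

20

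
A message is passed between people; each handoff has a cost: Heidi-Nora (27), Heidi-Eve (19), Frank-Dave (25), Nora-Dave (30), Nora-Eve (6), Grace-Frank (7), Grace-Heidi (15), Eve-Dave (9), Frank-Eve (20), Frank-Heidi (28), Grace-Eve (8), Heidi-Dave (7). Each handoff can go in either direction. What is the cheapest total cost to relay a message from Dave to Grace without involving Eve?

Checking several routes:
Dave - Heidi - Frank - Grace: 7 + 28 + 7 = 42
Dave - Heidi - Grace: 7 + 15 = 22
Dave - Frank - Grace: 25 + 7 = 32
Dave - Frank - Heidi - Grace: 25 + 28 + 15 = 68
The minimum is 22.

22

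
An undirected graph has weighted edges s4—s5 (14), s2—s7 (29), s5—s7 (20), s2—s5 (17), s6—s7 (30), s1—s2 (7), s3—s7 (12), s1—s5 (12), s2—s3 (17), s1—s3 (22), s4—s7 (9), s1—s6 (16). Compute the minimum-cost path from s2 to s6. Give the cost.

A few of the s2→s6 routes:
s2 -> s3 -> s7 -> s6: 17 + 12 + 30 = 59
s2 -> s5 -> s1 -> s6: 17 + 12 + 16 = 45
s2 -> s7 -> s6: 29 + 30 = 59
s2 -> s1 -> s6: 7 + 16 = 23
s2 -> s5 -> s7 -> s6: 17 + 20 + 30 = 67
s2 -> s3 -> s1 -> s6: 17 + 22 + 16 = 55
The minimum is 23.

23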